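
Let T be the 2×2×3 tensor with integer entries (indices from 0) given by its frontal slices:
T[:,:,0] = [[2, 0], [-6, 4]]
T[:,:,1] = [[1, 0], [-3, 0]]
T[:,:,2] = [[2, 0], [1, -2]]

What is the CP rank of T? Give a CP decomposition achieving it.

Lower bound: the mode-3 unfolding of T (rows indexed by k, columns by (i,j) = (0,0), (0,1), (1,0), (1,1)) is [[2, 0, -6, 4], [1, 0, -3, 0], [2, 0, 1, -2]].
There the 3×3 minor on rows k ∈ {0, 1, 2}, columns (i,j) ∈ {(0,0), (1,0), (1,1)} is det [[2, -6, 4], [1, -3, 0], [2, 1, -2]] = 28 ≠ 0, so this unfolding has rank ≥ 3; CP rank is at least every unfolding rank, so rank(T) ≥ 3. (Flattening ranks never certify an upper bound on CP rank; for that we must actually write T with 3 rank-1 terms.)
Upper bound: T is a sum of 3 rank-1 terms, T = [0, 1] ∘ [1, -2] ∘ [0, 2, -1] + [0, 1] ∘ [1, -1] ∘ [-4, -4, 4] + [1, -1] ∘ [1, 0] ∘ [2, 1, 2] (written with every a and b primitive with positive leading entry and the scale carried by c; CP decompositions are not unique, and this one is verified by expanding entrywise), so rank(T) ≤ 3.
These bounds meet, so rank(T) = 3.

rank(T) = 3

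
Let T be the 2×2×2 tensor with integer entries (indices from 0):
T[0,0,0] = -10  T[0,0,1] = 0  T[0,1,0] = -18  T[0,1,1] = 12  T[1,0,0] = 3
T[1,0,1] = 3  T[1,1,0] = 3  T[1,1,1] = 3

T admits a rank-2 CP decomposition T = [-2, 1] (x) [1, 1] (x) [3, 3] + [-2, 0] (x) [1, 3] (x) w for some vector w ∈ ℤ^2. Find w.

Subtract the known terms from T to get the rank-1 residual R = [-2, 0] (x) [1, 3] (x) w, so R[i,j,k] = a[i]·b[j]·w[k]. Pick indices with nonzero a[0]·b[0] = (-2)·(1) = -2. Only the fibre through (0,0,·) is needed: R[0,0,:] = T[0,0,:] − Σₗ aₗ[0]bₗ[0]cₗ = [-10, 0] − (-2)·(1)·[3, 3] = [-4, 6]. Then w[k] = R[0,0,k] / -2 for each k, giving w = [-4, 6] / -2 = [2, -3].

w = [2, -3]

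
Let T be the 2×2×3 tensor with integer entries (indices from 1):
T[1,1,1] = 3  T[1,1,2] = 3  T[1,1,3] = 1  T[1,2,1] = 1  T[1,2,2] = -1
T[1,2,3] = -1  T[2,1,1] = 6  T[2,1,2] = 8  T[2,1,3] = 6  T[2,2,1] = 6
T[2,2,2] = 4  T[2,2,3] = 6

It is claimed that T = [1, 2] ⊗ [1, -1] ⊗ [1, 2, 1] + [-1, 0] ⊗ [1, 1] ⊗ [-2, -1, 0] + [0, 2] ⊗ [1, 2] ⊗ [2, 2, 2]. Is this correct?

Yes

Reconstruct entrywise from the claimed factors. For example, T[1,2,3] = -1 and Σₗ aₗ[1]bₗ[2]cₗ[3] = (1)·(-1)·(1) + (-1)·(1)·(0) + (0)·(2)·(2) = -1; checking all 12 entries, every one matches. The claim holds.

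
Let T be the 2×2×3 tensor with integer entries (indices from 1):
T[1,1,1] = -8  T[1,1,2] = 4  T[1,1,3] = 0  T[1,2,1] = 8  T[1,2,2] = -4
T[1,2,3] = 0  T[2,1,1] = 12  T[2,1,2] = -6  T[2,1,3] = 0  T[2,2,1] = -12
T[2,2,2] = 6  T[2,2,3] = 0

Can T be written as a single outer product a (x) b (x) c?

Yes

If T = a (x) b (x) c then every fibre of T is a multiple of the corresponding factor, so read the factors off the fibres through the nonzero entry T[1,1,1] = -8.
The mode-1 fibre T[:,1,1] = [-8, 12] gives a = (2, -3) (primitive direction); the mode-2 fibre T[1,:,1] = [-8, 8] gives b = (1, -1); then c[k] = T[1,1,k] / (a[1]·b[1]) = [-8, 4, 0] / 2 = (-4, 2, 0).
Expanding (2, -3) (x) (1, -1) (x) (-4, 2, 0) reproduces all 12 entries of T, so T = (2, -3) (x) (1, -1) (x) (-4, 2, 0) and rank(T) ≤ 1.
Equivalently every frontal slice T[:,:,k] is c[k] times the rank-1 matrix (2, -3) (x) (1, -1). So T has rank 1 (it is nonzero).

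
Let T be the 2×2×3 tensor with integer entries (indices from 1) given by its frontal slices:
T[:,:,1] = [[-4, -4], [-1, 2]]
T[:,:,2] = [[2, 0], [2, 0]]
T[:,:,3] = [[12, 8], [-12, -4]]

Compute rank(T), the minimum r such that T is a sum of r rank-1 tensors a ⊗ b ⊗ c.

3

Lower bound: the mode-3 unfolding of T (rows indexed by k, columns by (i,j) = (1,1), (1,2), (2,1), (2,2)) is [[-4, -4, -1, 2], [2, 0, 2, 0], [12, 8, -12, -4]].
There the 3×3 minor on rows k ∈ {1, 2, 3}, columns (i,j) ∈ {(1,1), (1,2), (2,1)} is det [[-4, -4, -1], [2, 0, 2], [12, 8, -12]] = -144 ≠ 0, so this unfolding has rank ≥ 3; CP rank is at least every unfolding rank, so rank(T) ≥ 3. (This is only a lower bound: in general the CP rank may exceed every unfolding rank, so we still need to exhibit 3 rank-1 terms summing to T.)
Upper bound: T is a sum of 3 rank-1 terms, T = [1, -2] ⊗ [1, 0] ⊗ [2, -2, 4] + [2, -1] ⊗ [1, 0] ⊗ [-1, 2, 0] + [2, -1] ⊗ [1, 1] ⊗ [-2, 0, 4] (one valid choice — decompositions are not unique — normalised so each a, b is primitive with positive first nonzero entry; check it by expanding all entries), so rank(T) ≤ 3.
These bounds meet, so rank(T) = 3.
Check entry T[2,1,1] = -1: (-2)·(1)·(2) + (-1)·(1)·(-1) + (-1)·(1)·(-2) = -1.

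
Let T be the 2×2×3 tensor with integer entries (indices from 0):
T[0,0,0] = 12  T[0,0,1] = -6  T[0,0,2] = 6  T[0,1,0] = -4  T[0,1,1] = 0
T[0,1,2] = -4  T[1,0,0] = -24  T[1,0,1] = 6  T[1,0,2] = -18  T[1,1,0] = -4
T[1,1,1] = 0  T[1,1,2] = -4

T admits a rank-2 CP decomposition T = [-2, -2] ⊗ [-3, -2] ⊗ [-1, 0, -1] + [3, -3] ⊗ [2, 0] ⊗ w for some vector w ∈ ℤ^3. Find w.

Subtract the known terms from T to get the rank-1 residual R = [3, -3] ⊗ [2, 0] ⊗ w, so R[i,j,k] = a[i]·b[j]·w[k]. Pick indices with nonzero a[0]·b[0] = (3)·(2) = 6. Only the fibre through (0,0,·) is needed: R[0,0,:] = T[0,0,:] − Σₗ aₗ[0]bₗ[0]cₗ = [12, -6, 6] − (-2)·(-3)·[-1, 0, -1] = [18, -6, 12]. Then w[k] = R[0,0,k] / 6 for each k, giving w = [18, -6, 12] / 6 = [3, -1, 2].

w = [3, -1, 2]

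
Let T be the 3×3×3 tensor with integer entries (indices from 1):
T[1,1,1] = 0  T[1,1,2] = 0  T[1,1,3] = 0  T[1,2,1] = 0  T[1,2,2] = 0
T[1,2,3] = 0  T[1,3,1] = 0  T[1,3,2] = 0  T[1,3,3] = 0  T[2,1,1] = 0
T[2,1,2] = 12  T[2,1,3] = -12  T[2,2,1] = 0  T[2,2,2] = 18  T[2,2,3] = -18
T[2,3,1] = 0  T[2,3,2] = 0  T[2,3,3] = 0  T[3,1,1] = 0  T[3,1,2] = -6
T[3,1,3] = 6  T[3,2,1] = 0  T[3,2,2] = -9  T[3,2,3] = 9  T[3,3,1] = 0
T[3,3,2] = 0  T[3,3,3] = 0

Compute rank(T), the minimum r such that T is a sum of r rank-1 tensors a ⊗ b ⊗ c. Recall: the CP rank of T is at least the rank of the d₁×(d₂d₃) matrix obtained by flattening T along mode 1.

1

Lower bound: T ≠ 0 (e.g. T[2,1,2] = 12), so rank(T) ≥ 1.
Upper bound: if T = a ⊗ b ⊗ c then every fibre of T is a multiple of the corresponding factor, so read the factors off the fibres through the nonzero entry T[2,1,2] = 12.
The mode-1 fibre T[:,1,2] = [0, 12, -6] gives a = [0, 2, -1] (primitive direction); the mode-2 fibre T[2,:,2] = [12, 18, 0] gives b = [2, 3, 0]; then c[k] = T[2,1,k] / (a[2]·b[1]) = [0, 12, -12] / 4 = [0, 3, -3].
Expanding [0, 2, -1] ⊗ [2, 3, 0] ⊗ [0, 3, -3] reproduces all 27 entries of T, so T = [0, 2, -1] ⊗ [2, 3, 0] ⊗ [0, 3, -3] and rank(T) ≤ 1.
These bounds meet, so rank(T) = 1.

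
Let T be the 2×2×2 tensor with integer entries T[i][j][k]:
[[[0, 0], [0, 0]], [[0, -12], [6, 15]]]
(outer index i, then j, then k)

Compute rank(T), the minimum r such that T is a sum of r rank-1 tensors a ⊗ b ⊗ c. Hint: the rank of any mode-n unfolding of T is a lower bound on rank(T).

2

Lower bound: the mode-2 unfolding of T (rows indexed by j, columns by (i,k) = (0,0), (0,1), (1,0), (1,1)) is [[0, 0, 0, -12], [0, 0, 6, 15]].
There the 2×2 minor on rows j ∈ {0, 1}, columns (i,k) ∈ {(1,0), (1,1)} is det [[0, -12], [6, 15]] = 72 ≠ 0, so this unfolding has rank ≥ 2; CP rank is at least every unfolding rank, so rank(T) ≥ 2. (This is only a lower bound: in general the CP rank may exceed every unfolding rank, so we still need to exhibit 2 rank-1 terms summing to T.)
Upper bound — finding two terms. Every mode-1 slice of T is a multiple of one matrix: T[i,:,:] = a[i]·M with a = (0, 1) and M = [[0, -12], [6, 15]] (rows indexed by j, columns by k). So it suffices to write M as a sum of two rank-1 matrices.
Splitting M by its rows (j = 0, 1), M = (1, 0)(0, -12)ᵀ + (0, 1)(6, 15)ᵀ.
Hence T = (0, 1) ⊗ (1, 0) ⊗ (0, -12) + (0, 1) ⊗ (0, 1) ⊗ (6, 15), so rank(T) ≤ 2.
These bounds meet, so rank(T) = 2.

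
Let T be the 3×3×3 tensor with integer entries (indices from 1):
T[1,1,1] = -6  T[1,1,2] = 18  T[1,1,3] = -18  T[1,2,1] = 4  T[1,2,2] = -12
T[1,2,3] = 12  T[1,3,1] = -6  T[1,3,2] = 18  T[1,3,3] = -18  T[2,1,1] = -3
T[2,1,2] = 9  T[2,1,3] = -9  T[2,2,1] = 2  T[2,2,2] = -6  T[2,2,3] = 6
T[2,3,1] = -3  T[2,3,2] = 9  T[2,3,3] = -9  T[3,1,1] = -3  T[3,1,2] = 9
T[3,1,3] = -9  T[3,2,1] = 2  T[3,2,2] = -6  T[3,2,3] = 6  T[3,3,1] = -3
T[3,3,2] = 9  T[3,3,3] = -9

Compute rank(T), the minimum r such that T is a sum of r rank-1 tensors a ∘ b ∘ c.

Lower bound: T ≠ 0 (e.g. T[1,1,1] = -6), so rank(T) ≥ 1.
Upper bound: if T = a ∘ b ∘ c then every fibre of T is a multiple of the corresponding factor, so read the factors off the fibres through the nonzero entry T[1,1,1] = -6.
The mode-1 fibre T[:,1,1] = [-6, -3, -3] gives a = [2, 1, 1] (primitive direction); the mode-2 fibre T[1,:,1] = [-6, 4, -6] gives b = [3, -2, 3]; then c[k] = T[1,1,k] / (a[1]·b[1]) = [-6, 18, -18] / 6 = [-1, 3, -3].
Expanding [2, 1, 1] ∘ [3, -2, 3] ∘ [-1, 3, -3] reproduces all 27 entries of T, so T = [2, 1, 1] ∘ [3, -2, 3] ∘ [-1, 3, -3] and rank(T) ≤ 1.
These bounds meet, so rank(T) = 1.
Check entry T[1,2,3] = 12: (2)·(-2)·(-3) = 12.

1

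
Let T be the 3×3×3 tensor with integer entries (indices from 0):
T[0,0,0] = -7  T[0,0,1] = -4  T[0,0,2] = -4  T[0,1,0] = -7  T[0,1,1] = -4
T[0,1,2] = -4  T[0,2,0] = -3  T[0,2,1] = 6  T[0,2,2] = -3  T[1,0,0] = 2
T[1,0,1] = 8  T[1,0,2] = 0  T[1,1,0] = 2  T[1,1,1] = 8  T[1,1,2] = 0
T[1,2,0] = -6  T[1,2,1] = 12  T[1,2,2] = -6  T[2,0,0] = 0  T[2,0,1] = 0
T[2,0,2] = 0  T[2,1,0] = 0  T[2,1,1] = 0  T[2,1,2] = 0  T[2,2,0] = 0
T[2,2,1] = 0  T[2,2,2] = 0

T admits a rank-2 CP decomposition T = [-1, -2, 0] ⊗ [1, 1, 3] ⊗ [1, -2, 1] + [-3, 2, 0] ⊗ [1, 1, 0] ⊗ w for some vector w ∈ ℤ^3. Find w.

w = [2, 2, 1]

Subtract the known terms from T to get the rank-1 residual R = [-3, 2, 0] ⊗ [1, 1, 0] ⊗ w, so R[i,j,k] = a[i]·b[j]·w[k]. Pick indices with nonzero a[0]·b[0] = (-3)·(1) = -3. Only the fibre through (0,0,·) is needed: R[0,0,:] = T[0,0,:] − Σₗ aₗ[0]bₗ[0]cₗ = [-7, -4, -4] − (-1)·(1)·[1, -2, 1] = [-6, -6, -3]. Then w[k] = R[0,0,k] / -3 for each k, giving w = [-6, -6, -3] / -3 = [2, 2, 1].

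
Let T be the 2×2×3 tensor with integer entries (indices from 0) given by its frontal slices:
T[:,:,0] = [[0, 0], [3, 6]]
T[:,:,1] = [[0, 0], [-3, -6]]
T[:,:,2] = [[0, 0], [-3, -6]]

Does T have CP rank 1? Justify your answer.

If T = a ∘ b ∘ c then every fibre of T is a multiple of the corresponding factor, so read the factors off the fibres through the nonzero entry T[1,0,0] = 3.
The mode-1 fibre T[:,0,0] = [0, 3] gives a = [0, 1] (primitive direction); the mode-2 fibre T[1,:,0] = [3, 6] gives b = [1, 2]; then c[k] = T[1,0,k] / (a[1]·b[0]) = [3, -3, -3] / 1 = [3, -3, -3].
Expanding [0, 1] ∘ [1, 2] ∘ [3, -3, -3] reproduces all 12 entries of T, so T = [0, 1] ∘ [1, 2] ∘ [3, -3, -3] and rank(T) ≤ 1.
Equivalently every frontal slice T[:,:,k] is c[k] times the rank-1 matrix [0, 1] ∘ [1, 2]. So T has rank 1 (it is nonzero).

Yes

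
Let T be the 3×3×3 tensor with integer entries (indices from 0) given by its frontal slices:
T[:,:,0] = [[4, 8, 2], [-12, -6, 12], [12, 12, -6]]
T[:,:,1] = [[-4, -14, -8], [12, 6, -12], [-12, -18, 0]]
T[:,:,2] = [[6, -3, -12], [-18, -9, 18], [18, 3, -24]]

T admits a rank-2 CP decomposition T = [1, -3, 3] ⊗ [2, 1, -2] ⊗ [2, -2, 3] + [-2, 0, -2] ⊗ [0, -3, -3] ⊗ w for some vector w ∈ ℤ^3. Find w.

w = [1, -2, -1]

Subtract the known terms from T to get the rank-1 residual R = [-2, 0, -2] ⊗ [0, -3, -3] ⊗ w, so R[i,j,k] = a[i]·b[j]·w[k]. Pick indices with nonzero a[0]·b[1] = (-2)·(-3) = 6. Only the fibre through (0,1,·) is needed: R[0,1,:] = T[0,1,:] − Σₗ aₗ[0]bₗ[1]cₗ = [8, -14, -3] − (1)·(1)·[2, -2, 3] = [6, -12, -6]. Then w[k] = R[0,1,k] / 6 for each k, giving w = [6, -12, -6] / 6 = [1, -2, -1].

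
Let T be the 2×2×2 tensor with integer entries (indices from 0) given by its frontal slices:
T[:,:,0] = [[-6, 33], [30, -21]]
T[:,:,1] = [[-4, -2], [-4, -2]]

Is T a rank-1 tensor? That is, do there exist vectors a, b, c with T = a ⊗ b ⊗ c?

No

The mode-2 unfolding of T (rows indexed by j, columns by (i,k) = (0,0), (0,1), (1,0), (1,1)) is [[-6, -4, 30, -4], [33, -2, -21, -2]].
There the 2×2 minor on rows j ∈ {0, 1}, columns (i,k) ∈ {(0,0), (0,1)} is det [[-6, -4], [33, -2]] = 144 ≠ 0, so this unfolding has rank ≥ 2; CP rank is at least every unfolding rank, so rank(T) ≥ 2.
In particular rank(T) ≥ 2 > 1, so T is not rank-1.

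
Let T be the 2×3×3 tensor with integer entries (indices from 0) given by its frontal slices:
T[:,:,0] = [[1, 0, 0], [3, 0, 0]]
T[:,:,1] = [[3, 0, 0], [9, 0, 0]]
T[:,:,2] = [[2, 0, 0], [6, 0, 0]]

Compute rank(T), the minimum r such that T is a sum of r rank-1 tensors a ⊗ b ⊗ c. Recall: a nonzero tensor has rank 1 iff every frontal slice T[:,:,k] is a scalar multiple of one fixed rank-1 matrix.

1

Lower bound: T ≠ 0 (e.g. T[0,0,0] = 1), so rank(T) ≥ 1.
Upper bound: if T = a ⊗ b ⊗ c then every fibre of T is a multiple of the corresponding factor, so read the factors off the fibres through the nonzero entry T[0,0,0] = 1.
The mode-1 fibre T[:,0,0] = [1, 3] gives a = (1, 3) (primitive direction); the mode-2 fibre T[0,:,0] = [1, 0, 0] gives b = (1, 0, 0); then c[k] = T[0,0,k] / (a[0]·b[0]) = [1, 3, 2] / 1 = (1, 3, 2).
Expanding (1, 3) ⊗ (1, 0, 0) ⊗ (1, 3, 2) reproduces all 18 entries of T, so T = (1, 3) ⊗ (1, 0, 0) ⊗ (1, 3, 2) and rank(T) ≤ 1.
These bounds meet, so rank(T) = 1.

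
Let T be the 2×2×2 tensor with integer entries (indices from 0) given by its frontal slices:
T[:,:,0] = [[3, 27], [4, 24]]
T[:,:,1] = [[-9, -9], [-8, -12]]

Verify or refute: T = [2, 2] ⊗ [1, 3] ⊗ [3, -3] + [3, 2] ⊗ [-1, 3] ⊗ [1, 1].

Yes

Reconstruct entrywise from the claimed factors. For example, T[0,1,0] = 27 and Σₗ aₗ[0]bₗ[1]cₗ[0] = (2)·(3)·(3) + (3)·(3)·(1) = 27; checking all 8 entries, every one matches. The claim holds.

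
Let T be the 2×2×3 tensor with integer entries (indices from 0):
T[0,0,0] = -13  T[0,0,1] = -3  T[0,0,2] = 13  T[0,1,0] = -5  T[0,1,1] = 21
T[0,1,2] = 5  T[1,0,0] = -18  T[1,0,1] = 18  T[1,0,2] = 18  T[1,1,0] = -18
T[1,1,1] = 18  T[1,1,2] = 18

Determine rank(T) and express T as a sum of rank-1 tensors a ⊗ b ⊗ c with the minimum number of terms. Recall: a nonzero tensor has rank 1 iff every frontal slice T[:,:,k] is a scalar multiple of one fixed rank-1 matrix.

Lower bound: the mode-1 unfolding of T (rows indexed by i, columns by (j,k) = (0,0), (0,1), (0,2), (1,0), (1,1), (1,2)) is [[-13, -3, 13, -5, 21, 5], [-18, 18, 18, -18, 18, 18]].
There the 2×2 minor on rows i ∈ {0, 1}, columns (j,k) ∈ {(0,0), (0,1)} is det [[-13, -3], [-18, 18]] = -288 ≠ 0, so this unfolding has rank ≥ 2; CP rank is at least every unfolding rank, so rank(T) ≥ 2. (Flattening ranks never certify an upper bound on CP rank; for that we must actually write T with 2 rank-1 terms.)
Upper bound — finding two terms. Write S_k = T[:,:,k] for the frontal slices: S₀ = [[-13, -5], [-18, -18]], S₁ = [[-3, 21], [18, 18]], S₂ = [[13, 5], [18, 18]].
If T = a₁ ⊗ b₁ ⊗ c₁ + a₂ ⊗ b₂ ⊗ c₂ then each S_k = c₁[k]·a₁b₁ᵀ + c₂[k]·a₂b₂ᵀ. S₀ and S₁ are linearly independent, so a₁b₁ᵀ and a₂b₂ᵀ must span the same plane of matrices: they are the rank-1 matrices of the form x·S₀ + y·S₁.
det(x·S₀ + y·S₁) is 144·x² + 288·xy − 432·y² = 144·(x + 3·y)(x − y), vanishing at (x:y) = (3:-1) and (1:1).
M₁ = 3·S₀ − S₁ = [[-36, -36], [-72, -72]] = (-36)·(1, 2)(1, 1)ᵀ and M₂ = S₀ + S₁ = [[-16, 16], [0, 0]] = (-16)·(1, 0)(1, -1)ᵀ, so take a₁ = (1, 2), b₁ = (1, 1), a₂ = (1, 0), b₂ = (1, -1).
Each slice is an integer combination of E₁ = a₁b₁ᵀ and E₂ = a₂b₂ᵀ: S₀ = −9·E₁ − 4·E₂, S₁ = 9·E₁ − 12·E₂, S₂ = 9·E₁ + 4·E₂; reading off coefficients, c₁ = (-9, 9, 9) and c₂ = (-4, -12, 4).
Hence T = (1, 2) ⊗ (1, 1) ⊗ (-9, 9, 9) + (1, 0) ⊗ (1, -1) ⊗ (-4, -12, 4), so rank(T) ≤ 2.
These bounds meet, so rank(T) = 2.

rank(T) = 2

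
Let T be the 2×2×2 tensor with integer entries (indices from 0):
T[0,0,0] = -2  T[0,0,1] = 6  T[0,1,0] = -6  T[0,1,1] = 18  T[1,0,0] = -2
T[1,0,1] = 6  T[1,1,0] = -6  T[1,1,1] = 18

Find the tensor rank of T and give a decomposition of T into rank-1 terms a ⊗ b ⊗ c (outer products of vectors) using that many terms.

rank(T) = 1

Lower bound: T ≠ 0 (e.g. T[0,0,0] = -2), so rank(T) ≥ 1.
Upper bound: if T = a ⊗ b ⊗ c then every fibre of T is a multiple of the corresponding factor, so read the factors off the fibres through the nonzero entry T[0,0,0] = -2.
The mode-1 fibre T[:,0,0] = [-2, -2] gives a = [1, 1] (primitive direction); the mode-2 fibre T[0,:,0] = [-2, -6] gives b = [1, 3]; then c[k] = T[0,0,k] / (a[0]·b[0]) = [-2, 6] / 1 = [-2, 6].
Expanding [1, 1] ⊗ [1, 3] ⊗ [-2, 6] reproduces all 8 entries of T, so T = [1, 1] ⊗ [1, 3] ⊗ [-2, 6] and rank(T) ≤ 1.
These bounds meet, so rank(T) = 1.
Check entry T[1,1,0] = -6: (1)·(3)·(-2) = -6.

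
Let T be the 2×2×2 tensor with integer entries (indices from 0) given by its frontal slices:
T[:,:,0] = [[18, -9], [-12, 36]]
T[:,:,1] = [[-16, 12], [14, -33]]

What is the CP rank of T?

2

Lower bound: the mode-3 unfolding of T (rows indexed by k, columns by (i,j) = (0,0), (0,1), (1,0), (1,1)) is [[18, -9, -12, 36], [-16, 12, 14, -33]].
There the 2×2 minor on rows k ∈ {0, 1}, columns (i,j) ∈ {(0,0), (0,1)} is det [[18, -9], [-16, 12]] = 72 ≠ 0, so this unfolding has rank ≥ 2; CP rank is at least every unfolding rank, so rank(T) ≥ 2. (Flattening ranks never certify an upper bound on CP rank; for that we must actually write T with 2 rank-1 terms.)
Upper bound — finding two terms. Write S_k = T[:,:,k] for the frontal slices: S₀ = [[18, -9], [-12, 36]], S₁ = [[-16, 12], [14, -33]].
If T = a₁ ⊗ b₁ ⊗ c₁ + a₂ ⊗ b₂ ⊗ c₂ then each S_k = c₁[k]·a₁b₁ᵀ + c₂[k]·a₂b₂ᵀ. S₀ and S₁ are linearly independent, so a₁b₁ᵀ and a₂b₂ᵀ must span the same plane of matrices: they are the rank-1 matrices of the form x·S₀ + y·S₁.
det(x·S₀ + y·S₁) is 540·x² − 900·xy + 360·y² = 180·(3·x − 2·y)(x − y), vanishing at (x:y) = (2:3) and (1:1).
M₁ = 2·S₀ + 3·S₁ = [[-12, 18], [18, -27]] = (-3)·[2, -3][2, -3]ᵀ and M₂ = S₀ + S₁ = [[2, 3], [2, 3]] = [1, 1][2, 3]ᵀ, so take a₁ = [2, -3], b₁ = [2, -3], a₂ = [1, 1], b₂ = [2, 3].
Each slice is an integer combination of E₁ = a₁b₁ᵀ and E₂ = a₂b₂ᵀ: S₀ = 3·E₁ + 3·E₂, S₁ = −3·E₁ − 2·E₂; reading off coefficients, c₁ = [3, -3] and c₂ = [3, -2].
Hence T = [2, -3] ⊗ [2, -3] ⊗ [3, -3] + [1, 1] ⊗ [2, 3] ⊗ [3, -2], so rank(T) ≤ 2.
These bounds meet, so rank(T) = 2.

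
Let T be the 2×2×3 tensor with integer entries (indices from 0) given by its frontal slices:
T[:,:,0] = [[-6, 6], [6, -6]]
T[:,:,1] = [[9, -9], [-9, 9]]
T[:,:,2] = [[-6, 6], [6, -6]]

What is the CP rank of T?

Lower bound: T ≠ 0 (e.g. T[0,0,0] = -6), so rank(T) ≥ 1.
Upper bound: if T = a ⊗ b ⊗ c then every fibre of T is a multiple of the corresponding factor, so read the factors off the fibres through the nonzero entry T[0,0,0] = -6.
The mode-1 fibre T[:,0,0] = [-6, 6] gives a = [1, -1] (primitive direction); the mode-2 fibre T[0,:,0] = [-6, 6] gives b = [1, -1]; then c[k] = T[0,0,k] / (a[0]·b[0]) = [-6, 9, -6] / 1 = [-6, 9, -6].
Expanding [1, -1] ⊗ [1, -1] ⊗ [-6, 9, -6] reproduces all 12 entries of T, so T = [1, -1] ⊗ [1, -1] ⊗ [-6, 9, -6] and rank(T) ≤ 1.
These bounds meet, so rank(T) = 1.

1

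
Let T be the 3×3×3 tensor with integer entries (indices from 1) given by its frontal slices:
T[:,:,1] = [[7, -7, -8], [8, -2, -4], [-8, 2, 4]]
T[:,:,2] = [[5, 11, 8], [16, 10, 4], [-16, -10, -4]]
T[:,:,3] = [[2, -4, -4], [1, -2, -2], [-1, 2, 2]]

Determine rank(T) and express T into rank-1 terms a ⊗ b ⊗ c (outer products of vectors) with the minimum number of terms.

rank(T) = 2

Lower bound: the mode-2 unfolding of T (rows indexed by j, columns by (i,k) = (1,1), (1,2), (1,3), (2,1), (2,2), (2,3), (3,1), (3,2), (3,3)) is [[7, 5, 2, 8, 16, 1, -8, -16, -1], [-7, 11, -4, -2, 10, -2, 2, -10, 2], [-8, 8, -4, -4, 4, -2, 4, -4, 2]].
There the 2×2 minor on rows j ∈ {1, 2}, columns (i,k) ∈ {(1,1), (1,2)} is det [[7, 5], [-7, 11]] = 112 ≠ 0, so this unfolding has rank ≥ 2; CP rank is at least every unfolding rank, so rank(T) ≥ 2. (Flattening ranks never certify an upper bound on CP rank; for that we must actually write T with 2 rank-1 terms.)
Upper bound — finding two terms. Write S_k = T[:,:,k] for the frontal slices: S₁ = [[7, -7, -8], [8, -2, -4], [-8, 2, 4]], S₂ = [[5, 11, 8], [16, 10, 4], [-16, -10, -4]], S₃ = [[2, -4, -4], [1, -2, -2], [-1, 2, 2]].
If T = a₁ ⊗ b₁ ⊗ c₁ + a₂ ⊗ b₂ ⊗ c₂ then each S_k = c₁[k]·a₁b₁ᵀ + c₂[k]·a₂b₂ᵀ. S₁ and S₂ are linearly independent, so a₁b₁ᵀ and a₂b₂ᵀ must span the same plane of matrices: they are the rank-1 matrices of the form x·S₁ + y·S₂.
The 2×2 minor of x·S₁ + y·S₂ on rows {1,2}, columns {1,2} is 42·x² + 84·xy − 126·y² = 42·(x + 3·y)(x − y), vanishing at (x:y) = (3:-1) and (1:1).
M₁ = 3·S₁ − S₂ = [[16, -32, -32], [8, -16, -16], [-8, 16, 16]] = 8·[2, 1, -1][1, -2, -2]ᵀ and M₂ = S₁ + S₂ = [[12, 4, 0], [24, 8, 0], [-24, -8, 0]] = 4·[1, 2, -2][3, 1, 0]ᵀ, so take a₁ = [2, 1, -1], b₁ = [1, -2, -2], a₂ = [1, 2, -2], b₂ = [3, 1, 0].
Each slice is an integer combination of E₁ = a₁b₁ᵀ and E₂ = a₂b₂ᵀ: S₁ = 2·E₁ + E₂, S₂ = −2·E₁ + 3·E₂, S₃ = E₁; reading off coefficients, c₁ = [2, -2, 1] and c₂ = [1, 3, 0].
Hence T = [2, 1, -1] ⊗ [1, -2, -2] ⊗ [2, -2, 1] + [1, 2, -2] ⊗ [3, 1, 0] ⊗ [1, 3, 0], so rank(T) ≤ 2.
These bounds meet, so rank(T) = 2.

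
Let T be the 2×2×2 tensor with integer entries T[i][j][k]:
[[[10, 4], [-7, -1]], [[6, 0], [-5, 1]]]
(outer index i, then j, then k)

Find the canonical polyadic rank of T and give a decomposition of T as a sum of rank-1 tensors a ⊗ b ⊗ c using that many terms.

rank(T) = 2

Lower bound: in the mode-3 unfolding of T (rows indexed by k, columns by (i,j)) the 2×2 minor on rows k ∈ {0, 1}, columns (i,j) ∈ {(0,0), (0,1)} is det [[10, -7], [4, -1]] = 18 ≠ 0, so that unfolding has rank ≥ 2 and hence rank(T) ≥ 2 (CP rank is at least every unfolding rank, though it can be larger).
Upper bound: with S_k = T[:,:,k], the two rank-1 terms a₁b₁ᵀ, a₂b₂ᵀ are the rank-1 members of the pencil x·S₀ + y·S₁.
det(x·S₀ + y·S₁) is −8·x² − 4·xy + 4·y² = (-4)·(2·x − y)(x + y), vanishing at (x:y) = (1:2) and (1:-1).
M₁ = S₀ + 2·S₁ = [[18, -9], [6, -3]] = 3·[3, 1][2, -1]ᵀ and M₂ = S₀ − S₁ = [[6, -6], [6, -6]] = 6·[1, 1][1, -1]ᵀ, so take a₁ = [3, 1], b₁ = [2, -1], a₂ = [1, 1], b₂ = [1, -1].
Each slice is an integer combination of E₁ = a₁b₁ᵀ and E₂ = a₂b₂ᵀ: S₀ = E₁ + 4·E₂, S₁ = E₁ − 2·E₂; reading off coefficients, c₁ = [1, 1] and c₂ = [4, -2].
Hence T = [3, 1] ⊗ [2, -1] ⊗ [1, 1] + [1, 1] ⊗ [1, -1] ⊗ [4, -2], so rank(T) ≤ 2.
These bounds meet, so rank(T) = 2.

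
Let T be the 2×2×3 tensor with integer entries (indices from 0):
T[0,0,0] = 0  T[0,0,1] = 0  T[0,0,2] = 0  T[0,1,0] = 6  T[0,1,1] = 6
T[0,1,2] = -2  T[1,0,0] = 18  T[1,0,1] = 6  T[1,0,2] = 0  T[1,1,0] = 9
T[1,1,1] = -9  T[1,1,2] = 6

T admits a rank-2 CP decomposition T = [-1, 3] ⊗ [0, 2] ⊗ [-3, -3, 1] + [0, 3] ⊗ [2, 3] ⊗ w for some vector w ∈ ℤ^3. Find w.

w = [3, 1, 0]

Subtract the known terms from T to get the rank-1 residual R = [0, 3] ⊗ [2, 3] ⊗ w, so R[i,j,k] = a[i]·b[j]·w[k]. Pick indices with nonzero a[1]·b[0] = (3)·(2) = 6. Only the fibre through (1,0,·) is needed: R[1,0,:] = T[1,0,:] − Σₗ aₗ[1]bₗ[0]cₗ = [18, 6, 0] − (3)·(0)·[-3, -3, 1] = [18, 6, 0]. Then w[k] = R[1,0,k] / 6 for each k, giving w = [18, 6, 0] / 6 = [3, 1, 0].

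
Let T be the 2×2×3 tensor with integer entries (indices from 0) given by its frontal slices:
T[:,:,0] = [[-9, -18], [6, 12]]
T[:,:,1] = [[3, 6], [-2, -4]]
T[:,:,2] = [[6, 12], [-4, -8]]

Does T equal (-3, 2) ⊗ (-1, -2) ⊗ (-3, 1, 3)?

Reconstruct entry (0,0,2) from the claimed factors: Σₗ aₗ[0]bₗ[0]cₗ[2] = (-3)·(-1)·(3) = 9, but T[0,0,2] = 6. The claim is false.

No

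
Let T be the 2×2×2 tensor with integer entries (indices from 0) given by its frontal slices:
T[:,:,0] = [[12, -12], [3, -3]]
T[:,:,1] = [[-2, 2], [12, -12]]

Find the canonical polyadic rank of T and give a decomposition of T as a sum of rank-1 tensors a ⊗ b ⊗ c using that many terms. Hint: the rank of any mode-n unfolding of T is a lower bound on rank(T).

rank(T) = 2

Lower bound: the mode-1 unfolding of T (rows indexed by i, columns by (j,k) = (0,0), (0,1), (1,0), (1,1)) is [[12, -2, -12, 2], [3, 12, -3, -12]].
There the 2×2 minor on rows i ∈ {0, 1}, columns (j,k) ∈ {(0,0), (0,1)} is det [[12, -2], [3, 12]] = 150 ≠ 0, so this unfolding has rank ≥ 2; CP rank is at least every unfolding rank, so rank(T) ≥ 2. (Unfolding ranks only ever bound the CP rank from below — rank(T) can be strictly larger than all of them — so the matching upper bound has to come from an explicit 2-term decomposition.)
Upper bound — finding two terms. Every mode-2 slice of T is a multiple of one matrix: T[:,j,:] = b[j]·M with b = (1, -1) and M = [[12, -2], [3, 12]] (rows indexed by i, columns by k). So it suffices to write M as a sum of two rank-1 matrices.
Splitting M by its rows (i = 0, 1), M = (1, 0)(12, -2)ᵀ + (0, 1)(3, 12)ᵀ.
Hence T = (1, 0) ⊗ (1, -1) ⊗ (12, -2) + (0, 1) ⊗ (1, -1) ⊗ (3, 12), so rank(T) ≤ 2.
These bounds meet, so rank(T) = 2.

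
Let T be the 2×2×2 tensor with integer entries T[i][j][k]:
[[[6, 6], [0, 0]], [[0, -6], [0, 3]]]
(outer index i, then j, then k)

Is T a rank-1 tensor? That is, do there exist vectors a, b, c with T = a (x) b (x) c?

No

The mode-3 unfolding of T (rows indexed by k, columns by (i,j) = (0,0), (0,1), (1,0), (1,1)) is [[6, 0, 0, 0], [6, 0, -6, 3]].
There the 2×2 minor on rows k ∈ {0, 1}, columns (i,j) ∈ {(0,0), (1,0)} is det [[6, 0], [6, -6]] = -36 ≠ 0, so this unfolding has rank ≥ 2; CP rank is at least every unfolding rank, so rank(T) ≥ 2.
In particular rank(T) ≥ 2 > 1, so T is not rank-1.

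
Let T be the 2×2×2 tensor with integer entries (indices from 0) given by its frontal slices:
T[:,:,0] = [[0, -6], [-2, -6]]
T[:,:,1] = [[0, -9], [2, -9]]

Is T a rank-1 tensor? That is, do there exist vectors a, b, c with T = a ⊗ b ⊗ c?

No

The mode-1 unfolding of T (rows indexed by i, columns by (j,k) = (0,0), (0,1), (1,0), (1,1)) is [[0, 0, -6, -9], [-2, 2, -6, -9]].
There the 2×2 minor on rows i ∈ {0, 1}, columns (j,k) ∈ {(0,0), (1,0)} is det [[0, -6], [-2, -6]] = -12 ≠ 0, so this unfolding has rank ≥ 2; CP rank is at least every unfolding rank, so rank(T) ≥ 2.
In particular rank(T) ≥ 2 > 1, so T is not rank-1.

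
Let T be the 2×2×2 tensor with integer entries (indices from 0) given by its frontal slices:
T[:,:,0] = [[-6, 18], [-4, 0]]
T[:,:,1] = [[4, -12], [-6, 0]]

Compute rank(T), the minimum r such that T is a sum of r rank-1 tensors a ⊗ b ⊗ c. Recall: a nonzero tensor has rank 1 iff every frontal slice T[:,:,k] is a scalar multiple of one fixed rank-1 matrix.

2

Lower bound: the mode-1 unfolding of T (rows indexed by i, columns by (j,k) = (0,0), (0,1), (1,0), (1,1)) is [[-6, 4, 18, -12], [-4, -6, 0, 0]].
There the 2×2 minor on rows i ∈ {0, 1}, columns (j,k) ∈ {(0,0), (0,1)} is det [[-6, 4], [-4, -6]] = 52 ≠ 0, so this unfolding has rank ≥ 2; CP rank is at least every unfolding rank, so rank(T) ≥ 2. (This is only a lower bound: in general the CP rank may exceed every unfolding rank, so we still need to exhibit 2 rank-1 terms summing to T.)
Upper bound — finding two terms. Write S_k = T[:,:,k] for the frontal slices: S₀ = [[-6, 18], [-4, 0]], S₁ = [[4, -12], [-6, 0]].
If T = a₁ ⊗ b₁ ⊗ c₁ + a₂ ⊗ b₂ ⊗ c₂ then each S_k = c₁[k]·a₁b₁ᵀ + c₂[k]·a₂b₂ᵀ. S₀ and S₁ are linearly independent, so a₁b₁ᵀ and a₂b₂ᵀ must span the same plane of matrices: they are the rank-1 matrices of the form x·S₀ + y·S₁.
det(x·S₀ + y·S₁) is 72·x² + 60·xy − 72·y² = 12·(2·x + 3·y)(3·x − 2·y), vanishing at (x:y) = (3:-2) and (2:3).
M₁ = 3·S₀ − 2·S₁ = [[-26, 78], [0, 0]] = (-26)·[1, 0][1, -3]ᵀ and M₂ = 2·S₀ + 3·S₁ = [[0, 0], [-26, 0]] = (-26)·[0, 1][1, 0]ᵀ, so take a₁ = [1, 0], b₁ = [1, -3], a₂ = [0, 1], b₂ = [1, 0].
Each slice is an integer combination of E₁ = a₁b₁ᵀ and E₂ = a₂b₂ᵀ: S₀ = −6·E₁ − 4·E₂, S₁ = 4·E₁ − 6·E₂; reading off coefficients, c₁ = [-6, 4] and c₂ = [-4, -6].
Hence T = [1, 0] ⊗ [1, -3] ⊗ [-6, 4] + [0, 1] ⊗ [1, 0] ⊗ [-4, -6], so rank(T) ≤ 2.
These bounds meet, so rank(T) = 2.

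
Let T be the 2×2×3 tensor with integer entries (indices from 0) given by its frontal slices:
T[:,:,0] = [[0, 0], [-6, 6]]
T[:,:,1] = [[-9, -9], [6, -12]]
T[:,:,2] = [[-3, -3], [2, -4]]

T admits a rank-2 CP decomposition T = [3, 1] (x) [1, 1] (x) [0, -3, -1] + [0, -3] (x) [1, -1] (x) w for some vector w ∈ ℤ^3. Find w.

w = [2, -3, -1]

Subtract the known terms from T to get the rank-1 residual R = [0, -3] (x) [1, -1] (x) w, so R[i,j,k] = a[i]·b[j]·w[k]. Pick indices with nonzero a[1]·b[0] = (-3)·(1) = -3. Only the fibre through (1,0,·) is needed: R[1,0,:] = T[1,0,:] − Σₗ aₗ[1]bₗ[0]cₗ = [-6, 6, 2] − (1)·(1)·[0, -3, -1] = [-6, 9, 3]. Then w[k] = R[1,0,k] / -3 for each k, giving w = [-6, 9, 3] / -3 = [2, -3, -1].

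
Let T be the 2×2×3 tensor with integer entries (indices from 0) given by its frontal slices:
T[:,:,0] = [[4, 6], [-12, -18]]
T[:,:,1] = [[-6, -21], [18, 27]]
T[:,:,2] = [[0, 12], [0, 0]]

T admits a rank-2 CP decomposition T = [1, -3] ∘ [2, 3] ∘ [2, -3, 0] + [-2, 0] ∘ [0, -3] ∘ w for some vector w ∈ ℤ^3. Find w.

Subtract the known terms from T to get the rank-1 residual R = [-2, 0] ∘ [0, -3] ∘ w, so R[i,j,k] = a[i]·b[j]·w[k]. Pick indices with nonzero a[0]·b[1] = (-2)·(-3) = 6. Only the fibre through (0,1,·) is needed: R[0,1,:] = T[0,1,:] − Σₗ aₗ[0]bₗ[1]cₗ = [6, -21, 12] − (1)·(3)·[2, -3, 0] = [0, -12, 12]. Then w[k] = R[0,1,k] / 6 for each k, giving w = [0, -12, 12] / 6 = [0, -2, 2].

w = [0, -2, 2]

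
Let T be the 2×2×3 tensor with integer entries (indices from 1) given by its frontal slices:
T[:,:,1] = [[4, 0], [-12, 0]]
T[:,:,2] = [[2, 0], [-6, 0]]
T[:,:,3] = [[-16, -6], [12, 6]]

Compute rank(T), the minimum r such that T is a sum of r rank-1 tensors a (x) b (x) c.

Lower bound: the mode-1 unfolding of T (rows indexed by i, columns by (j,k) = (1,1), (1,2), (1,3), (2,1), (2,2), (2,3)) is [[4, 2, -16, 0, 0, -6], [-12, -6, 12, 0, 0, 6]].
There the 2×2 minor on rows i ∈ {1, 2}, columns (j,k) ∈ {(1,1), (1,3)} is det [[4, -16], [-12, 12]] = -144 ≠ 0, so this unfolding has rank ≥ 2; CP rank is at least every unfolding rank, so rank(T) ≥ 2. (Flattening ranks never certify an upper bound on CP rank; for that we must actually write T with 2 rank-1 terms.)
Upper bound — finding two terms. Write S_k = T[:,:,k] for the frontal slices: S₁ = [[4, 0], [-12, 0]], S₂ = [[2, 0], [-6, 0]], S₃ = [[-16, -6], [12, 6]].
If T = a₁ (x) b₁ (x) c₁ + a₂ (x) b₂ (x) c₂ then each S_k = c₁[k]·a₁b₁ᵀ + c₂[k]·a₂b₂ᵀ. S₁ and S₃ are linearly independent, so a₁b₁ᵀ and a₂b₂ᵀ must span the same plane of matrices: they are the rank-1 matrices of the form x·S₁ + y·S₃.
det(x·S₁ + y·S₃) is −48·xy − 24·y² = (-24)·(y)(2·x + y), vanishing at (x:y) = (1:0) and (1:-2).
M₁ = S₁ = [[4, 0], [-12, 0]] = 4·[1, -3][1, 0]ᵀ and M₂ = S₁ − 2·S₃ = [[36, 12], [-36, -12]] = 12·[1, -1][3, 1]ᵀ, so take a₁ = [1, -3], b₁ = [1, 0], a₂ = [1, -1], b₂ = [3, 1].
Each slice is an integer combination of E₁ = a₁b₁ᵀ and E₂ = a₂b₂ᵀ: S₁ = 4·E₁, S₂ = 2·E₁, S₃ = 2·E₁ − 6·E₂; reading off coefficients, c₁ = [4, 2, 2] and c₂ = [0, 0, -6].
Hence T = [1, -3] (x) [1, 0] (x) [4, 2, 2] + [1, -1] (x) [3, 1] (x) [0, 0, -6], so rank(T) ≤ 2.
These bounds meet, so rank(T) = 2.

2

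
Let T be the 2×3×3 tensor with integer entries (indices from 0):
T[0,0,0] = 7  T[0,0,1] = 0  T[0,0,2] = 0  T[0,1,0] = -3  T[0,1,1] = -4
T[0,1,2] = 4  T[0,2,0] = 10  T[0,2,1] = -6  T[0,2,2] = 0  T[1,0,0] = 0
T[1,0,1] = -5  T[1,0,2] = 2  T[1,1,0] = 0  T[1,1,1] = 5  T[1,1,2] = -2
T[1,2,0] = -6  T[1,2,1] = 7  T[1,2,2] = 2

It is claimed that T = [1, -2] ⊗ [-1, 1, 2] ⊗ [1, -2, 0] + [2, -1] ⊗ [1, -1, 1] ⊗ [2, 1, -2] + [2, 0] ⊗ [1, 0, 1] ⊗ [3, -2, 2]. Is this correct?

No

Reconstruct entry (0,0,0) from the claimed factors: Σₗ aₗ[0]bₗ[0]cₗ[0] = (1)·(-1)·(1) + (2)·(1)·(2) + (2)·(1)·(3) = 9, but T[0,0,0] = 7. The claim is false.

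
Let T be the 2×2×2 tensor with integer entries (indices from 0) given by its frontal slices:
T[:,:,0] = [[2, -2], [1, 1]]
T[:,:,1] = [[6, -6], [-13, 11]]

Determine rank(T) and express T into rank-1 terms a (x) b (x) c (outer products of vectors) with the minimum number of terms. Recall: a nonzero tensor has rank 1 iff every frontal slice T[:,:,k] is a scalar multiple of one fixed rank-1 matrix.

rank(T) = 2

Lower bound: the mode-3 unfolding of T (rows indexed by k, columns by (i,j) = (0,0), (0,1), (1,0), (1,1)) is [[2, -2, 1, 1], [6, -6, -13, 11]].
There the 2×2 minor on rows k ∈ {0, 1}, columns (i,j) ∈ {(0,0), (1,0)} is det [[2, 1], [6, -13]] = -32 ≠ 0, so this unfolding has rank ≥ 2; CP rank is at least every unfolding rank, so rank(T) ≥ 2. (Unfolding ranks only ever bound the CP rank from below — rank(T) can be strictly larger than all of them — so the matching upper bound has to come from an explicit 2-term decomposition.)
Upper bound — finding two terms. Write S_k = T[:,:,k] for the frontal slices: S₀ = [[2, -2], [1, 1]], S₁ = [[6, -6], [-13, 11]].
If T = a₁ (x) b₁ (x) c₁ + a₂ (x) b₂ (x) c₂ then each S_k = c₁[k]·a₁b₁ᵀ + c₂[k]·a₂b₂ᵀ. S₀ and S₁ are linearly independent, so a₁b₁ᵀ and a₂b₂ᵀ must span the same plane of matrices: they are the rank-1 matrices of the form x·S₀ + y·S₁.
det(x·S₀ + y·S₁) is 4·x² + 8·xy − 12·y² = 4·(x + 3·y)(x − y), vanishing at (x:y) = (3:-1) and (1:1).
M₁ = 3·S₀ − S₁ = [[0, 0], [16, -8]] = 8·[0, 1][2, -1]ᵀ and M₂ = S₀ + S₁ = [[8, -8], [-12, 12]] = 4·[2, -3][1, -1]ᵀ, so take a₁ = [0, 1], b₁ = [2, -1], a₂ = [2, -3], b₂ = [1, -1].
Each slice is an integer combination of E₁ = a₁b₁ᵀ and E₂ = a₂b₂ᵀ: S₀ = 2·E₁ + E₂, S₁ = −2·E₁ + 3·E₂; reading off coefficients, c₁ = [2, -2] and c₂ = [1, 3].
Hence T = [0, 1] (x) [2, -1] (x) [2, -2] + [2, -3] (x) [1, -1] (x) [1, 3], so rank(T) ≤ 2.
These bounds meet, so rank(T) = 2.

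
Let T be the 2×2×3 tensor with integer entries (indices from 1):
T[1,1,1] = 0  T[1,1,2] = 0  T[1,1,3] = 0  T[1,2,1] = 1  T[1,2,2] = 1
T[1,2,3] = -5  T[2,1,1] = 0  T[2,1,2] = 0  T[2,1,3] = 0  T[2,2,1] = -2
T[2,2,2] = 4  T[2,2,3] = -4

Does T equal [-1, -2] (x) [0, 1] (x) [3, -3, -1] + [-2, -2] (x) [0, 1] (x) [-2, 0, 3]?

Reconstruct entry (1,2,2) from the claimed factors: Σₗ aₗ[1]bₗ[2]cₗ[2] = (-1)·(1)·(-3) + (-2)·(1)·(0) = 3, but T[1,2,2] = 1. The claim is false.

No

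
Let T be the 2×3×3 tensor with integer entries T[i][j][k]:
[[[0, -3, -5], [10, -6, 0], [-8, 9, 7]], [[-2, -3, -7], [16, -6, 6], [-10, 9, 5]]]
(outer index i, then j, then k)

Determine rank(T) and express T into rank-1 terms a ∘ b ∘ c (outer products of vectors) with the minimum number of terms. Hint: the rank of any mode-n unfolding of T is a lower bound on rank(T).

Lower bound: the mode-2 unfolding of T (rows indexed by j, columns by (i,k) = (0,0), (0,1), (0,2), (1,0), (1,1), (1,2)) is [[0, -3, -5, -2, -3, -7], [10, -6, 0, 16, -6, 6], [-8, 9, 7, -10, 9, 5]].
There the 2×2 minor on rows j ∈ {0, 1}, columns (i,k) ∈ {(0,0), (0,1)} is det [[0, -3], [10, -6]] = 30 ≠ 0, so this unfolding has rank ≥ 2; CP rank is at least every unfolding rank, so rank(T) ≥ 2. (Flattening ranks never certify an upper bound on CP rank; for that we must actually write T with 2 rank-1 terms.)
Upper bound — finding two terms. Write S_k = T[:,:,k] for the frontal slices: S₀ = [[0, 10, -8], [-2, 16, -10]], S₁ = [[-3, -6, 9], [-3, -6, 9]], S₂ = [[-5, 0, 7], [-7, 6, 5]].
If T = a₁ ∘ b₁ ∘ c₁ + a₂ ∘ b₂ ∘ c₂ then each S_k = c₁[k]·a₁b₁ᵀ + c₂[k]·a₂b₂ᵀ. S₀ and S₁ are linearly independent, so a₁b₁ᵀ and a₂b₂ᵀ must span the same plane of matrices: they are the rank-1 matrices of the form x·S₀ + y·S₁.
The 2×2 minor of x·S₀ + y·S₁ on rows {0,1}, columns {0,1} is 20·x² − 30·xy = 10·(2·x − 3·y)(x), vanishing at (x:y) = (3:2) and (0:1).
M₁ = 3·S₀ + 2·S₁ = [[-6, 18, -6], [-12, 36, -12]] = (-6)·(1, 2)(1, -3, 1)ᵀ and M₂ = S₁ = [[-3, -6, 9], [-3, -6, 9]] = (-3)·(1, 1)(1, 2, -3)ᵀ, so take a₁ = (1, 2), b₁ = (1, -3, 1), a₂ = (1, 1), b₂ = (1, 2, -3).
Each slice is an integer combination of E₁ = a₁b₁ᵀ and E₂ = a₂b₂ᵀ: S₀ = −2·E₁ + 2·E₂, S₁ = −3·E₂, S₂ = −2·E₁ − 3·E₂; reading off coefficients, c₁ = (-2, 0, -2) and c₂ = (2, -3, -3).
Hence T = (1, 2) ∘ (1, -3, 1) ∘ (-2, 0, -2) + (1, 1) ∘ (1, 2, -3) ∘ (2, -3, -3), so rank(T) ≤ 2.
These bounds meet, so rank(T) = 2.

rank(T) = 2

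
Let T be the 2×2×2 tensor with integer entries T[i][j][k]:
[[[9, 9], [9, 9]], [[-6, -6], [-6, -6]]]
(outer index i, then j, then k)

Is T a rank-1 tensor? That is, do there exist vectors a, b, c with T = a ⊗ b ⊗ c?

If T = a ⊗ b ⊗ c then every fibre of T is a multiple of the corresponding factor, so read the factors off the fibres through the nonzero entry T[0,0,0] = 9.
The mode-1 fibre T[:,0,0] = [9, -6] gives a = (3, -2) (primitive direction); the mode-2 fibre T[0,:,0] = [9, 9] gives b = (1, 1); then c[k] = T[0,0,k] / (a[0]·b[0]) = [9, 9] / 3 = (3, 3).
Expanding (3, -2) ⊗ (1, 1) ⊗ (3, 3) reproduces all 8 entries of T, so T = (3, -2) ⊗ (1, 1) ⊗ (3, 3) and rank(T) ≤ 1.
Equivalently every frontal slice T[:,:,k] is c[k] times the rank-1 matrix (3, -2) ⊗ (1, 1). So T has rank 1 (it is nonzero).

Yes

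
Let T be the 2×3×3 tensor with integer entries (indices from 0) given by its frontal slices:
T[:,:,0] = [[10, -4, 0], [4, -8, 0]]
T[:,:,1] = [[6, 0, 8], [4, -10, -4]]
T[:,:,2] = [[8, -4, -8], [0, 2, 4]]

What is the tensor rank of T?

Lower bound: the mode-3 unfolding of T (rows indexed by k, columns by (i,j) = (0,0), (0,1), (0,2), (1,0), (1,1), (1,2)) is [[10, -4, 0, 4, -8, 0], [6, 0, 8, 4, -10, -4], [8, -4, -8, 0, 2, 4]].
There the 3×3 minor on rows k ∈ {0, 1, 2}, columns (i,j) ∈ {(0,0), (0,1), (0,2)} is det [[10, -4, 0], [6, 0, 8], [8, -4, -8]] = -128 ≠ 0, so this unfolding has rank ≥ 3; CP rank is at least every unfolding rank, so rank(T) ≥ 3. (Flattening ranks never certify an upper bound on CP rank; for that we must actually write T with 3 rank-1 terms.)
Upper bound: T is a sum of 3 rank-1 terms, T = [1, 0] ⊗ [1, 0, 0] ⊗ [8, 4, 8] + [1, 2] ⊗ [1, -2, 0] ⊗ [2, 2, 0] + [2, -1] ⊗ [0, 1, 2] ⊗ [0, 2, -2] (written with every a and b primitive with positive leading entry and the scale carried by c; CP decompositions are not unique, and this one is verified by expanding entrywise), so rank(T) ≤ 3.
These bounds meet, so rank(T) = 3.

3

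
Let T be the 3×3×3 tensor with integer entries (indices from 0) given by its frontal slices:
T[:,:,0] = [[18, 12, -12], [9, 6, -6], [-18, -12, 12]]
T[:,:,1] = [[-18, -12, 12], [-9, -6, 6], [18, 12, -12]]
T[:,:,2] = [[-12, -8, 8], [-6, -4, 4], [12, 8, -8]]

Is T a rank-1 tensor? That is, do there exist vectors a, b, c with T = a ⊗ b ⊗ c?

The mode-1 fibre T[:,0,0] = [18, 9, -18] gives a = (2, 1, -2) (primitive direction); the mode-2 fibre T[0,:,0] = [18, 12, -12] gives b = (3, 2, -2); then c[k] = T[0,0,k] / (a[0]·b[0]) = [18, -18, -12] / 6 = (3, -3, -2).
Expanding (2, 1, -2) ⊗ (3, 2, -2) ⊗ (3, -3, -2) reproduces all 27 entries of T, so T = (2, 1, -2) ⊗ (3, 2, -2) ⊗ (3, -3, -2) and rank(T) ≤ 1.
Equivalently every frontal slice T[:,:,k] is c[k] times the rank-1 matrix (2, 1, -2) ⊗ (3, 2, -2). So T has rank 1 (it is nonzero).

Yes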